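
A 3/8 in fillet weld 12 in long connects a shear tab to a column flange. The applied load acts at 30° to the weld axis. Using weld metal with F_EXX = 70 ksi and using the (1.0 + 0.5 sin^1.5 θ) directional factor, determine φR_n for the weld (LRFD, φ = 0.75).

t_e = 0.707 × 0.375 = 0.2651 in; A_we = 0.2651 × 12 = 3.181 in².
Directional factor: 1.0 + 0.5 sin^1.5(30°) = 1.177.
F_nw = 0.6 × 70 × 1.177 = 49.42 ksi.
φR_n = 0.75 × 49.42 × 3.181 = 117.9 kip.

φR_n ≈ 118 kip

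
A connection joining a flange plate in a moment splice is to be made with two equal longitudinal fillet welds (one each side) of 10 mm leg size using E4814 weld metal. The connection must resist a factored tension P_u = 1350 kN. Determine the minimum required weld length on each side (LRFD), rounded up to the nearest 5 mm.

E48XX → F_EXX = 480 MPa.
Throat t_e = 0.707 × 10 = 7.07 mm.
φr_n = 0.75 × 0.6 × 480 × 7.07 × 10⁻³ = 1.527 kN/mm.
L_req = P_u / φr_n = 1350 / 1.527 = 884 mm total.
Per side: 884 / 2 = 442 mm.
Round up → use L = 445 mm on each side.

L = 445 mm on each side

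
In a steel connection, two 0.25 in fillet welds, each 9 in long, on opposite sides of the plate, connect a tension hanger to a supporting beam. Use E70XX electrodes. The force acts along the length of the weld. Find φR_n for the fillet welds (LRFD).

E70XX → F_EXX = 70 ksi.
Effective throat t_e = 0.707 × 0.25 = 0.1767 in.
Total length L = 18 in; A_we = 0.1767 × 18 = 3.181 in².
F_nw = 0.6 F_EXX = 0.6 × 70 = 42 ksi.
φR_n = 0.75 × 42 × 3.181 = 100.2 kip.

φR_n ≈ 100 kip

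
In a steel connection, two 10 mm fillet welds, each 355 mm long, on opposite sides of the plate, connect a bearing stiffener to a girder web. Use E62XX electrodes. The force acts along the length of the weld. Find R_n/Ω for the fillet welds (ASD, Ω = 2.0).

R_n/Ω ≈ 934 kN

E62XX → F_EXX = 620 MPa.
Effective throat t_e = 0.707 × 10 = 7.07 mm.
Total length L = 710 mm; A_we = 7.07 × 710 = 5020 mm².
F_nw = 0.6 F_EXX = 0.6 × 620 = 372 MPa.
R_n = 372 × 5020 × 10⁻³ = 1867 kN; R_n/Ω = 1867/2.0 = 933.7 kN.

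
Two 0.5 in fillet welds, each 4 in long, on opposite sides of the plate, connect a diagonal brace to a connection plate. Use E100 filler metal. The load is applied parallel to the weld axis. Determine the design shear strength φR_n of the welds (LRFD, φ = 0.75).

E100XX → F_EXX = 100 ksi.
Effective throat t_e = 0.707 × 0.5 = 0.3535 in.
Total length L = 8 in; A_we = 0.3535 × 8 = 2.828 in².
F_nw = 0.6 F_EXX = 0.6 × 100 = 60 ksi.
φR_n = 0.75 × 60 × 2.828 = 127.3 kips.

φR_n ≈ 127 kips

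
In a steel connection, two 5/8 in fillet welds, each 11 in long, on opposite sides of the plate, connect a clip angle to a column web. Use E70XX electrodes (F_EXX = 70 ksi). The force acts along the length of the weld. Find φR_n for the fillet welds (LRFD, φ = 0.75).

φR_n ≈ 306 kip

Effective throat t_e = 0.707 × 0.625 = 0.4419 in.
Total length L = 22 in; A_we = 0.4419 × 22 = 9.721 in².
F_nw = 0.6 F_EXX = 0.6 × 70 = 42 ksi.
φR_n = 0.75 × 42 × 9.721 = 306.2 kip.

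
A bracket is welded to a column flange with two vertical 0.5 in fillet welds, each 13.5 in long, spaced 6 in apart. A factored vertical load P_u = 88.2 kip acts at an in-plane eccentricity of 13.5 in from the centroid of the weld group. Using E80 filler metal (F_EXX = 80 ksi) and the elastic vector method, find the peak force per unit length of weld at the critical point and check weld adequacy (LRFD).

Total weld length L_w = 27 in. Treat welds as unit-width lines.
Polar moment about centroid: J = 2[d³/12 + d(b/2)²] = 2[13.5³/12 + 13.5×3²] = 653.1 in³.
Direct shear f_v = P/L_w = 88.2 / 27 = 3.267 kip/in (vertical).
Torsion M = P·e = 88.2 × 13.5 = 1190.7 kip·in.
Critical point at (x, y) = (3, 6.75) from centroid. f_tx = M·y/J = 12.31 kip/in; f_ty = M·x/J = 5.47 kip/in.
Resultant f_max = √[f_tx² + (f_v + f_ty)²] = √[12.31² + (3.267 + 5.47)²] = 15.09 kip/in.
Capacity per unit length: φr_n = 0.75 × 0.6 × 80 × (0.707 × 0.5) = 12.73 kip/in.
15.09 > 12.73 → NOT adequate.

f_max ≈ 15.1 kip/in; NOT adequate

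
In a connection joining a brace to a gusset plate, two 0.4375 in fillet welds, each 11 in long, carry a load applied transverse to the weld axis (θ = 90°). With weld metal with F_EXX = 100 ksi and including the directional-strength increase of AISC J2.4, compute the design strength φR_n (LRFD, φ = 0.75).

t_e = 0.707 × 0.4375 = 0.3093 in; A_we = 0.3093 × 22 = 6.805 in².
Directional factor: 1.0 + 0.5 sin^1.5(90°) = 1.5.
F_nw = 0.6 × 100 × 1.5 = 90 ksi.
φR_n = 0.75 × 90 × 6.805 = 459.3 kips.

φR_n ≈ 459 kips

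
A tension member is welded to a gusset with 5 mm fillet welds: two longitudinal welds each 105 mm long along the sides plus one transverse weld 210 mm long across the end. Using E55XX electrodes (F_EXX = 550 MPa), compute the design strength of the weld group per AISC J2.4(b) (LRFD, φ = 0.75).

φR_n ≈ 432 kN

t_e = 0.707 × 5 = 3.535 mm.
R_nwl = 0.6 × 550 × 3.535 × 210 × 10⁻³ = 245 kN (longitudinal, 2 welds).
R_nwt = 0.6 × 550 × 3.535 × 210 × 10⁻³ = 245 kN (transverse, base value).
(i) R_nwl + R_nwt = 490 kN; (ii) 0.85 R_nwl + 1.5 R_nwt = 575.7 kN.
R_n = max = 575.7 kN [governs: (ii)]; φR_n = 431.8 kN.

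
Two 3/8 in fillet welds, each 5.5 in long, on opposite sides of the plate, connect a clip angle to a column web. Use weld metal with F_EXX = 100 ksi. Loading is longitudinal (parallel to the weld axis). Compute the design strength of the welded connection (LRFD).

φR_n ≈ 131 kips

Effective throat t_e = 0.707 × 0.375 = 0.2651 in.
Total length L = 11 in; A_we = 0.2651 × 11 = 2.916 in².
F_nw = 0.6 F_EXX = 0.6 × 100 = 60 ksi.
φR_n = 0.75 × 60 × 2.916 = 131.2 kips.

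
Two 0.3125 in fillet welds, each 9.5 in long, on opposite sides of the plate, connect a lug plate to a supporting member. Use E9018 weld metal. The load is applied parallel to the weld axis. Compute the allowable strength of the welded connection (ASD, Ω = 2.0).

E90XX → F_EXX = 90 ksi.
Effective throat t_e = 0.707 × 0.3125 = 0.2209 in.
Total length L = 19 in; A_we = 0.2209 × 19 = 4.198 in².
F_nw = 0.6 F_EXX = 0.6 × 90 = 54 ksi.
R_n = 54 × 4.198 = 226.7 kips; R_n/Ω = 226.7/2.0 = 113.3 kips.

R_n/Ω ≈ 113 kips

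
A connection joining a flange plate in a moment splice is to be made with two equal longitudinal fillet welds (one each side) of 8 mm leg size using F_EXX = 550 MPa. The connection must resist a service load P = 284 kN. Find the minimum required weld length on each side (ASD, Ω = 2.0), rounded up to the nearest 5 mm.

Throat t_e = 0.707 × 8 = 5.656 mm.
r_n/Ω = (0.6 × 550 × 5.656) / 2.0 = 933.2 N/mm = 0.9332 kN/mm.
L_req = P / (r_n/Ω) = 284 / 0.9332 = 304.3 mm total.
Per side: 304.3 / 2 = 152.2 mm.
Round up → use L = 155 mm on each side.

L = 155 mm on each side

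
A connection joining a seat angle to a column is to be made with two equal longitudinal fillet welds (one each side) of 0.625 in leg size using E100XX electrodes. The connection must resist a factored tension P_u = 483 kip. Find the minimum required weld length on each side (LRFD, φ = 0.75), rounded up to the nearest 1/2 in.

E100XX → F_EXX = 100 ksi.
Throat t_e = 0.707 × 0.625 = 0.4419 in.
φr_n = 0.75 × 0.6 × 100 × 0.4419 = 19.88 kip/in.
L_req = P_u / φr_n = 483 / 19.88 = 24.29 in total.
Per side: 24.29 / 2 = 12.15 in.
Round up → use L = 12.5 in on each side.

L = 12.5 in on each side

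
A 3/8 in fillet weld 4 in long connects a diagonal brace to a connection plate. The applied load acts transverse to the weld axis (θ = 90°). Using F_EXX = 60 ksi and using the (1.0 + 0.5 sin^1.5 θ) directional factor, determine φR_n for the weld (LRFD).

t_e = 0.707 × 0.375 = 0.2651 in; A_we = 0.2651 × 4 = 1.06 in².
Directional factor: 1.0 + 0.5 sin^1.5(90°) = 1.5.
F_nw = 0.6 × 60 × 1.5 = 54 ksi.
φR_n = 0.75 × 54 × 1.06 = 42.95 kips.

φR_n ≈ 43 kips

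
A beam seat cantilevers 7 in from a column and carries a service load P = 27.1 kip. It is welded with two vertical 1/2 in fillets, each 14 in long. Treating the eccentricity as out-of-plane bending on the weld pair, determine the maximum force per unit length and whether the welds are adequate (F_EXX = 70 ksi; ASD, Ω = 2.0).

L_w = 2 × 14 = 28 in; section modulus (unit throat) S = 2 × L²/6 = 65.33 in².
Direct shear f_v = P/L_w = 27.1/28 = 0.9679 kip/in.
Moment M = P × e = 27.1 × 7 = 189.7 kip·in; bending f_b = M/S = 2.904 kip/in.
f_max = √(f_v² + f_b²) = √(0.9679² + 2.904²) = 3.061 kip/in.
r_n/Ω = (1/2.0) × 0.6 × 70 × (0.707 × 0.5) = 7.423 kip/in → adequate.

f_max ≈ 3.06 kip/in; adequate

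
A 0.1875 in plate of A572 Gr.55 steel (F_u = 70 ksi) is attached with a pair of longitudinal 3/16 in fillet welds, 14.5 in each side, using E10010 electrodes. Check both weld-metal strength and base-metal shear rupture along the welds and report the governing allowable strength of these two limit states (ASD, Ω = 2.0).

E100XX → F_EXX = 100 ksi.
t_e = 0.707 × 0.1875 = 0.1326 in; L = 29 in.
Weld metal: R_n/Ω = (1/2.0) × 0.6 × 100 × 0.1326 × 29 = 115.3 kip.
Base metal (shear rupture): R_n/Ω = (1/2.0) × 0.6 × 70 × 0.1875 × 29 = 114.2 kip.
Governing: base-metal shear rupture.

R_n/Ω ≈ 114 kip (base-metal shear rupture governs)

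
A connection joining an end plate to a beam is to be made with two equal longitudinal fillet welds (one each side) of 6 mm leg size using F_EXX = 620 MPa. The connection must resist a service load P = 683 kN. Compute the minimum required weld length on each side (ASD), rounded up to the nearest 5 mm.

L = 435 mm on each side

Throat t_e = 0.707 × 6 = 4.242 mm.
r_n/Ω = (0.6 × 620 × 4.242) / 2.0 = 789 N/mm = 0.789 kN/mm.
L_req = P / (r_n/Ω) = 683 / 0.789 = 865.6 mm total.
Per side: 865.6 / 2 = 432.8 mm.
Round up → use L = 435 mm on each side.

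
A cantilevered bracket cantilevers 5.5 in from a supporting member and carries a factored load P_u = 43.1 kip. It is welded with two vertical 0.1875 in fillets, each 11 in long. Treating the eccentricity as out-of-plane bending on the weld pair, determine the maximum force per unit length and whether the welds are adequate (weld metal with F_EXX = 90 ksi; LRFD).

L_w = 2 × 11 = 22 in; section modulus (unit throat) S = 2 × L²/6 = 40.33 in².
Direct shear f_v = P/L_w = 43.1/22 = 1.959 kip/in.
Moment M = P × e = 43.1 × 5.5 = 237.05 kip·in; bending f_b = M/S = 5.877 kip/in.
f_max = √(f_v² + f_b²) = √(1.959² + 5.877²) = 6.195 kip/in.
φr_n = 0.75 × 0.6 × 90 × (0.707 × 0.1875) = 5.369 kip/in → NOT adequate.

f_max ≈ 6.2 kip/in; NOT adequate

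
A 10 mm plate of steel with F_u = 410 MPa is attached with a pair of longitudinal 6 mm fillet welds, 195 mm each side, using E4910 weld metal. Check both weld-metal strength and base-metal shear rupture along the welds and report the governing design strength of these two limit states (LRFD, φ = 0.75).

E49XX → F_EXX = 490 MPa.
t_e = 0.707 × 6 = 4.242 mm; L = 390 mm.
Weld metal: φR_n = 0.75 × 0.6 × 490 × 4.242 × 390 × 10⁻³ = 364.8 kN.
Base metal (shear rupture): φR_n = 0.75 × 0.6 × 410 × 10 × 390 × 10⁻³ = 719.5 kN.
Governing: weld metal.

φR_n ≈ 365 kN (weld metal governs)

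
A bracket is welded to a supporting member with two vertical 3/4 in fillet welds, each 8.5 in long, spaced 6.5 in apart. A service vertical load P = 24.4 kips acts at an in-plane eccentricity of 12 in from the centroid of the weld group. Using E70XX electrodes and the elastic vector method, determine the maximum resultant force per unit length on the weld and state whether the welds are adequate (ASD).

E70XX → F_EXX = 70 ksi.
Total weld length L_w = 17 in. Treat welds as unit-width lines.
Polar moment about centroid: J = 2[d³/12 + d(b/2)²] = 2[8.5³/12 + 8.5×3.25²] = 281.9 in³.
Direct shear f_v = P/L_w = 24.4 / 17 = 1.435 kip/in (vertical).
Torsion M = P·e = 24.4 × 12 = 292.8 kip·in.
Critical point at (x, y) = (3.25, 4.25) from centroid. f_tx = M·y/J = 4.414 kip/in; f_ty = M·x/J = 3.375 kip/in.
Resultant f_max = √[f_tx² + (f_v + f_ty)²] = √[4.414² + (1.435 + 3.375)²] = 6.529 kip/in.
Capacity per unit length: r_n/Ω = (1/2.0) × 0.6 × 70 × (0.707 × 0.75) = 11.14 kip/in.
6.529 ≤ 11.14 → adequate.

f_max ≈ 6.53 kip/in; adequate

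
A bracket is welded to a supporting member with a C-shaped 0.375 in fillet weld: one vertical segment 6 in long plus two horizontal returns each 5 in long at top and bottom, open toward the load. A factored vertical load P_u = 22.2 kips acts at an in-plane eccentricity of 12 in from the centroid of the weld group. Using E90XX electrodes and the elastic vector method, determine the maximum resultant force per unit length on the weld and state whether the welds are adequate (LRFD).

f_max ≈ 9.07 kip/in; adequate

E90XX → F_EXX = 90 ksi.
Total weld length L_w = 16 in. Treat welds as unit-width lines.
Centroid: x̄ = 2×5×2.5 / 16 = 1.562 in from the vertical weld.
Polar moment about centroid: J = I_x + I_y = [6³/12 + 2×5×3²] + [6×1.562² + 2(5³/12 + 5×0.9375²)] = 152.3 in³.
Direct shear f_v = P/L_w = 22.2 / 16 = 1.387 kip/in (vertical).
Torsion M = P·e = 22.2 × 12 = 266.4 kip·in.
Critical point at (x, y) = (3.438, 3) from centroid. f_tx = M·y/J = 5.249 kip/in; f_ty = M·x/J = 6.014 kip/in.
Resultant f_max = √[f_tx² + (f_v + f_ty)²] = √[5.249² + (1.387 + 6.014)²] = 9.074 kip/in.
Capacity per unit length: φr_n = 0.75 × 0.6 × 90 × (0.707 × 0.375) = 10.74 kip/in.
9.074 ≤ 10.74 → adequate.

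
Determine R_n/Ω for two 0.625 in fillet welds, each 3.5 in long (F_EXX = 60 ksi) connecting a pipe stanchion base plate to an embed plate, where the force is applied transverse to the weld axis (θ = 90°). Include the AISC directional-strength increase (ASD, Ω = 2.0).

t_e = 0.707 × 0.625 = 0.4419 in; A_we = 0.4419 × 7 = 3.093 in².
Directional factor: 1.0 + 0.5 sin^1.5(90°) = 1.5.
F_nw = 0.6 × 60 × 1.5 = 54 ksi.
R_n/Ω = (54 × 3.093) / 2.0 = 83.51 kip.

R_n/Ω ≈ 83.5 kip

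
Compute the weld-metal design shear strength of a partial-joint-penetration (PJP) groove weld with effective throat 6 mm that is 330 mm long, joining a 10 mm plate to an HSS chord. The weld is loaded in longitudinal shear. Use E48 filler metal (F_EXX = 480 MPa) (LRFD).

Effective throat (given) t_e = 6 mm.
A_we = 6 × 330 = 1980 mm².
F_nw = 0.6 F_EXX = 288 MPa.
φR_n = 0.75 × 288 × 1980 × 10⁻³ = 427.7 kN.

φR_n ≈ 428 kN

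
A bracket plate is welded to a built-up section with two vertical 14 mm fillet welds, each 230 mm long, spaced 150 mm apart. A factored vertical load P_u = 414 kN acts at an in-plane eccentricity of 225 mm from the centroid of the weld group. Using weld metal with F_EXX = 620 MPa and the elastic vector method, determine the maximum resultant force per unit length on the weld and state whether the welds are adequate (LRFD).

Total weld length L_w = 460 mm. Treat welds as unit-width lines.
Polar moment about centroid: J = 2[d³/12 + d(b/2)²] = 2[230³/12 + 230×75²] = 4615000 mm³.
Direct shear f_v = P/L_w = 414×10³ / 460 = 900 N/mm (vertical).
Torsion M = P·e = 414×10³ × 225 = 93150000 N·mm.
Critical point at (x, y) = (75, 115) from centroid. f_tx = M·y/J = 2321 N/mm; f_ty = M·x/J = 1514 N/mm.
Resultant f_max = √[f_tx² + (f_v + f_ty)²] = √[2321² + (900 + 1514)²] = 3349 N/mm.
Capacity per unit length: φr_n = 0.75 × 0.6 × 620 × (0.707 × 14) = 2762 N/mm.
3349 > 2762 → NOT adequate.

f_max ≈ 3350 N/mm; NOT adequate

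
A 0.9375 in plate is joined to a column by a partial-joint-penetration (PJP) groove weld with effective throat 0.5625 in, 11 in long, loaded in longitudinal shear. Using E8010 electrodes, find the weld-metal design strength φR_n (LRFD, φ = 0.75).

E80XX → F_EXX = 80 ksi.
Effective throat (given) t_e = 0.5625 in.
A_we = 0.5625 × 11 = 6.188 in².
F_nw = 0.6 F_EXX = 48 ksi.
φR_n = 0.75 × 48 × 6.188 = 222.8 kips.

φR_n ≈ 223 kips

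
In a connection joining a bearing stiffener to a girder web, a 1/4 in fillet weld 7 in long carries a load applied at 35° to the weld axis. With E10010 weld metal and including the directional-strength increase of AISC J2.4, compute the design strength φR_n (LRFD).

φR_n ≈ 67.8 kip

E100XX → F_EXX = 100 ksi.
t_e = 0.707 × 0.25 = 0.1767 in; A_we = 0.1767 × 7 = 1.237 in².
Directional factor: 1.0 + 0.5 sin^1.5(35°) = 1.217.
F_nw = 0.6 × 100 × 1.217 = 73.03 ksi.
φR_n = 0.75 × 73.03 × 1.237 = 67.77 kip.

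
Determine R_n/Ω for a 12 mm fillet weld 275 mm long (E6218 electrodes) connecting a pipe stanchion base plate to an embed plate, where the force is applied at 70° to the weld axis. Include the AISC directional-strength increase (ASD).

E62XX → F_EXX = 620 MPa.
t_e = 0.707 × 12 = 8.484 mm; A_we = 8.484 × 275 = 2333 mm².
Directional factor: 1.0 + 0.5 sin^1.5(70°) = 1.455.
F_nw = 0.6 × 620 × 1.455 = 541.4 MPa.
R_n/Ω = (541.4 × 2333) / 2.0 × 10⁻³ = 631.6 kN.

R_n/Ω ≈ 632 kN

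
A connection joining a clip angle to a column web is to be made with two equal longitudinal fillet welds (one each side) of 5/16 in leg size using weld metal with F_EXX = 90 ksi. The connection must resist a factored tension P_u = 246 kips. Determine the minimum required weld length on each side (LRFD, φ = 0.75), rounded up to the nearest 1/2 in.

Throat t_e = 0.707 × 0.3125 = 0.2209 in.
φr_n = 0.75 × 0.6 × 90 × 0.2209 = 8.948 kips/in.
L_req = P_u / φr_n = 246 / 8.948 = 27.49 in total.
Per side: 27.49 / 2 = 13.75 in.
Round up → use L = 14 in on each side.

L = 14 in on each side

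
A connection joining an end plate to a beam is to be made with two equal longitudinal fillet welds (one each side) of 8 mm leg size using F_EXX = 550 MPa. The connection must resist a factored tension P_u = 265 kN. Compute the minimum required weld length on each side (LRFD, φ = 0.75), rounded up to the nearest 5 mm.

Throat t_e = 0.707 × 8 = 5.656 mm.
φr_n = 0.75 × 0.6 × 550 × 5.656 × 10⁻³ = 1.4 kN/mm.
L_req = P_u / φr_n = 265 / 1.4 = 189.3 mm total.
Per side: 189.3 / 2 = 94.65 mm.
Round up → use L = 95 mm on each side.

L = 95 mm on each side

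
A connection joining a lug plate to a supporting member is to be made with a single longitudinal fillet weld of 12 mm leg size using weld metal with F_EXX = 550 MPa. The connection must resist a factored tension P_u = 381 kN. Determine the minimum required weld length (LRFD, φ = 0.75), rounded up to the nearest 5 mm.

L = 185 mm

Throat t_e = 0.707 × 12 = 8.484 mm.
φr_n = 0.75 × 0.6 × 550 × 8.484 × 10⁻³ = 2.1 kN/mm.
L_req = P_u / φr_n = 381 / 2.1 = 181.4 mm total.
Round up → use L = 185 mm.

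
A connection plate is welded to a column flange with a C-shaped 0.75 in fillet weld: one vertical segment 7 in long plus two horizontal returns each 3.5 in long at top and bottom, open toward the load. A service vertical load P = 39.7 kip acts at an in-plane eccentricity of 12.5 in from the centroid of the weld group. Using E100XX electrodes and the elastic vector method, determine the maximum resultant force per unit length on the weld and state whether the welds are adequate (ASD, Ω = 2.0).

E100XX → F_EXX = 100 ksi.
Total weld length L_w = 14 in. Treat welds as unit-width lines.
Centroid: x̄ = 2×3.5×1.75 / 14 = 0.875 in from the vertical weld.
Polar moment about centroid: J = I_x + I_y = [7³/12 + 2×3.5×3.5²] + [7×0.875² + 2(3.5³/12 + 3.5×0.875²)] = 132.2 in³.
Direct shear f_v = P/L_w = 39.7 / 14 = 2.836 kip/in (vertical).
Torsion M = P·e = 39.7 × 12.5 = 496.25 kip·in.
Critical point at (x, y) = (2.625, 3.5) from centroid. f_tx = M·y/J = 13.14 kip/in; f_ty = M·x/J = 9.854 kip/in.
Resultant f_max = √[f_tx² + (f_v + f_ty)²] = √[13.14² + (2.836 + 9.854)²] = 18.27 kip/in.
Capacity per unit length: r_n/Ω = (1/2.0) × 0.6 × 100 × (0.707 × 0.75) = 15.91 kip/in.
18.27 > 15.91 → NOT adequate.

f_max ≈ 18.3 kip/in; NOT adequate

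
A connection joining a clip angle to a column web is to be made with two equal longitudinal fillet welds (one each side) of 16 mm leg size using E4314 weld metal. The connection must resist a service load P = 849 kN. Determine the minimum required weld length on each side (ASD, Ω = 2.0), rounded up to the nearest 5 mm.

L = 295 mm on each side

E43XX → F_EXX = 430 MPa.
Throat t_e = 0.707 × 16 = 11.31 mm.
r_n/Ω = (0.6 × 430 × 11.31) / 2.0 = 1459 N/mm = 1.459 kN/mm.
L_req = P / (r_n/Ω) = 849 / 1.459 = 581.8 mm total.
Per side: 581.8 / 2 = 290.9 mm.
Round up → use L = 295 mm on each side.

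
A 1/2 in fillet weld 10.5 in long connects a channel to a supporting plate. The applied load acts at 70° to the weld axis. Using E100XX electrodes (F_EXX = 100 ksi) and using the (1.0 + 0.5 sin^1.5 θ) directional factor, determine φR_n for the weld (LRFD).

t_e = 0.707 × 0.5 = 0.3535 in; A_we = 0.3535 × 10.5 = 3.712 in².
Directional factor: 1.0 + 0.5 sin^1.5(70°) = 1.455.
F_nw = 0.6 × 100 × 1.455 = 87.33 ksi.
φR_n = 0.75 × 87.33 × 3.712 = 243.1 kips.

φR_n ≈ 243 kips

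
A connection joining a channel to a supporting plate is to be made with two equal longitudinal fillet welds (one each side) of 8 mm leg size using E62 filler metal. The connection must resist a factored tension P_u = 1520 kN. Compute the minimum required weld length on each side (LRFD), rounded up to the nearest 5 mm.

E62XX → F_EXX = 620 MPa.
Throat t_e = 0.707 × 8 = 5.656 mm.
φr_n = 0.75 × 0.6 × 620 × 5.656 × 10⁻³ = 1.578 kN/mm.
L_req = P_u / φr_n = 1520 / 1.578 = 963.2 mm total.
Per side: 963.2 / 2 = 481.6 mm.
Round up → use L = 485 mm on each side.

L = 485 mm on each side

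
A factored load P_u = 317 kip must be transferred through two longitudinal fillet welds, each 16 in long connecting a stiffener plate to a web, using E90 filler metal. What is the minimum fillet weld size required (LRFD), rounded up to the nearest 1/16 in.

w = 3/8 in

E90XX → F_EXX = 90 ksi.
Total weld length L = 32 in.
Required throat t_e = P_u / (φ × 0.6 F_EXX × L) = 317 / (0.75 × 0.6 × 90 × 32) = 0.2446 in.
Required leg w = t_e / 0.707 = 0.346 in → use 3/8 in.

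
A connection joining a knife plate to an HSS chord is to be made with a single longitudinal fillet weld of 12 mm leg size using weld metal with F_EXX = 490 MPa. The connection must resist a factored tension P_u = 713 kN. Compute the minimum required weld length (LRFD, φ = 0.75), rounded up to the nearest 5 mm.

L = 385 mm

Throat t_e = 0.707 × 12 = 8.484 mm.
φr_n = 0.75 × 0.6 × 490 × 8.484 × 10⁻³ = 1.871 kN/mm.
L_req = P_u / φr_n = 713 / 1.871 = 381.1 mm total.
Round up → use L = 385 mm.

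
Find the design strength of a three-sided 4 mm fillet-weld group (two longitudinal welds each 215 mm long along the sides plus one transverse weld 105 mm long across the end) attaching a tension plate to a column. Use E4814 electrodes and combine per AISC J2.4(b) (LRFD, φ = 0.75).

φR_n ≈ 327 kN

E48XX → F_EXX = 480 MPa.
t_e = 0.707 × 4 = 2.828 mm.
R_nwl = 0.6 × 480 × 2.828 × 430 × 10⁻³ = 350.2 kN (longitudinal, 2 welds).
R_nwt = 0.6 × 480 × 2.828 × 105 × 10⁻³ = 85.52 kN (transverse, base value).
(i) R_nwl + R_nwt = 435.7 kN; (ii) 0.85 R_nwl + 1.5 R_nwt = 426 kN.
R_n = max = 435.7 kN [governs: (i)]; φR_n = 326.8 kN.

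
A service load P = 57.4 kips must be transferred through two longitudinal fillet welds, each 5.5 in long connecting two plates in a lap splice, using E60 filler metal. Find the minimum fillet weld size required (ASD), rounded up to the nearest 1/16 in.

w = 7/16 in

E60XX → F_EXX = 60 ksi.
Total weld length L = 11 in.
Required throat t_e = P × Ω / (0.6 F_EXX × L) = 57.4 × 2.0 / (0.6 × 60 × 11) = 0.2899 in.
Required leg w = t_e / 0.707 = 0.41 in → use 7/16 in.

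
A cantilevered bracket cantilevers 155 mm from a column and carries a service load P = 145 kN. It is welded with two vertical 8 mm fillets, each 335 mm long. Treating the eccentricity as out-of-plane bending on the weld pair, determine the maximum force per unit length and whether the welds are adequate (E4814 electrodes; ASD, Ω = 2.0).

E48XX → F_EXX = 480 MPa.
L_w = 2 × 335 = 670 mm; section modulus (unit throat) S = 2 × L²/6 = 37410 mm².
Direct shear f_v = P/L_w = 145×10³/670 = 216.4 N/mm.
Moment M = P × e = 145×10³ × 155 = 22475000 N·mm; bending f_b = M/S = 600.8 N/mm.
f_max = √(f_v² + f_b²) = √(216.4² + 600.8²) = 638.6 N/mm.
r_n/Ω = (1/2.0) × 0.6 × 480 × (0.707 × 8) = 814.5 N/mm → adequate.

f_max ≈ 639 N/mm; adequate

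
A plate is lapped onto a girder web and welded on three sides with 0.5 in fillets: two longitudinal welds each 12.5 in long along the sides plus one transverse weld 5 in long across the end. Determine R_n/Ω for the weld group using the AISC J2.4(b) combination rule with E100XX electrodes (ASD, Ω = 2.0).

R_n/Ω ≈ 318 kip

E100XX → F_EXX = 100 ksi.
t_e = 0.707 × 0.5 = 0.3535 in.
R_nwl = 0.6 × 100 × 0.3535 × 25 = 530.2 kip (longitudinal, 2 welds).
R_nwt = 0.6 × 100 × 0.3535 × 5 = 106 kip (transverse, base value).
(i) R_nwl + R_nwt = 636.3 kip; (ii) 0.85 R_nwl + 1.5 R_nwt = 609.8 kip.
R_n = max = 636.3 kip [governs: (i)]; R_n/Ω = 318.1 kip.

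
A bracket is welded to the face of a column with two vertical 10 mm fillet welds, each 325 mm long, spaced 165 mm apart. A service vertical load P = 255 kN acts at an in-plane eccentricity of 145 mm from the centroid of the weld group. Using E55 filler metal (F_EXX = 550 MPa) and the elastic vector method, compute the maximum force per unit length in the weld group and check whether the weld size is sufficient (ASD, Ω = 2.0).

f_max ≈ 912 N/mm; adequate

Total weld length L_w = 650 mm. Treat welds as unit-width lines.
Polar moment about centroid: J = 2[d³/12 + d(b/2)²] = 2[325³/12 + 325×82.5²] = 10150000 mm³.
Direct shear f_v = P/L_w = 255×10³ / 650 = 392.3 N/mm (vertical).
Torsion M = P·e = 255×10³ × 145 = 36975000 N·mm.
Critical point at (x, y) = (82.5, 162.5) from centroid. f_tx = M·y/J = 592.2 N/mm; f_ty = M·x/J = 300.7 N/mm.
Resultant f_max = √[f_tx² + (f_v + f_ty)²] = √[592.2² + (392.3 + 300.7)²] = 911.6 N/mm.
Capacity per unit length: r_n/Ω = (1/2.0) × 0.6 × 550 × (0.707 × 10) = 1167 N/mm.
911.6 ≤ 1167 → adequate.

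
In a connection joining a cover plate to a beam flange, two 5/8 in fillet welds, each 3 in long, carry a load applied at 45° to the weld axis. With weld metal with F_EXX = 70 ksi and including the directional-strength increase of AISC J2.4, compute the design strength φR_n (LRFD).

φR_n ≈ 108 kips

t_e = 0.707 × 0.625 = 0.4419 in; A_we = 0.4419 × 6 = 2.651 in².
Directional factor: 1.0 + 0.5 sin^1.5(45°) = 1.297.
F_nw = 0.6 × 70 × 1.297 = 54.49 ksi.
φR_n = 0.75 × 54.49 × 2.651 = 108.3 kips.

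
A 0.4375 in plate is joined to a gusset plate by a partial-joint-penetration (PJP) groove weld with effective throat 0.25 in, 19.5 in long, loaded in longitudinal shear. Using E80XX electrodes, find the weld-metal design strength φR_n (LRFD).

E80XX → F_EXX = 80 ksi.
Effective throat (given) t_e = 0.25 in.
A_we = 0.25 × 19.5 = 4.875 in².
F_nw = 0.6 F_EXX = 48 ksi.
φR_n = 0.75 × 48 × 4.875 = 175.5 kips.

φR_n ≈ 176 kips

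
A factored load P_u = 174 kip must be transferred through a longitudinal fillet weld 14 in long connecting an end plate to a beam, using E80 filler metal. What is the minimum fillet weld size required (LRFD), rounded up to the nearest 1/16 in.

w = 1/2 in

E80XX → F_EXX = 80 ksi.
Total weld length L = 14 in.
Required throat t_e = P_u / (φ × 0.6 F_EXX × L) = 174 / (0.75 × 0.6 × 80 × 14) = 0.3452 in.
Required leg w = t_e / 0.707 = 0.4883 in → use 1/2 in.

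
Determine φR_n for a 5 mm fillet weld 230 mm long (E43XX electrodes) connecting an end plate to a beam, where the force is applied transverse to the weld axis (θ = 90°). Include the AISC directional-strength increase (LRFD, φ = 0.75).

E43XX → F_EXX = 430 MPa.
t_e = 0.707 × 5 = 3.535 mm; A_we = 3.535 × 230 = 813 mm².
Directional factor: 1.0 + 0.5 sin^1.5(90°) = 1.5.
F_nw = 0.6 × 430 × 1.5 = 387 MPa.
φR_n = 0.75 × 387 × 813 × 10⁻³ = 236 kN.

φR_n ≈ 236 kN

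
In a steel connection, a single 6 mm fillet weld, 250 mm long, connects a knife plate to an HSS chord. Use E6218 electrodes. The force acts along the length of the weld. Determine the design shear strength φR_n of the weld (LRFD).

E62XX → F_EXX = 620 MPa.
Effective throat t_e = 0.707 × 6 = 4.242 mm.
Total length L = 250 mm; A_we = 4.242 × 250 = 1060 mm².
F_nw = 0.6 F_EXX = 0.6 × 620 = 372 MPa.
φR_n = 0.75 × 372 × 1060 × 10⁻³ = 295.9 kN.

φR_n ≈ 296 kN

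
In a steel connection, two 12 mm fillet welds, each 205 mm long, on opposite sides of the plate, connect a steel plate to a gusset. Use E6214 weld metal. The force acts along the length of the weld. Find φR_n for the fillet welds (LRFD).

φR_n ≈ 970 kN

E62XX → F_EXX = 620 MPa.
Effective throat t_e = 0.707 × 12 = 8.484 mm.
Total length L = 410 mm; A_we = 8.484 × 410 = 3478 mm².
F_nw = 0.6 F_EXX = 0.6 × 620 = 372 MPa.
φR_n = 0.75 × 372 × 3478 × 10⁻³ = 970.5 kN.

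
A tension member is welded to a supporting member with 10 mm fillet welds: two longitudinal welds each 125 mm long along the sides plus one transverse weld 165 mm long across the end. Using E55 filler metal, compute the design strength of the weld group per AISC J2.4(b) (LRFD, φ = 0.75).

E55XX → F_EXX = 550 MPa.
t_e = 0.707 × 10 = 7.07 mm.
R_nwl = 0.6 × 550 × 7.07 × 250 × 10⁻³ = 583.3 kN (longitudinal, 2 welds).
R_nwt = 0.6 × 550 × 7.07 × 165 × 10⁻³ = 385 kN (transverse, base value).
(i) R_nwl + R_nwt = 968.2 kN; (ii) 0.85 R_nwl + 1.5 R_nwt = 1073 kN.
R_n = max = 1073 kN [governs: (ii)]; φR_n = 804.9 kN.

φR_n ≈ 805 kN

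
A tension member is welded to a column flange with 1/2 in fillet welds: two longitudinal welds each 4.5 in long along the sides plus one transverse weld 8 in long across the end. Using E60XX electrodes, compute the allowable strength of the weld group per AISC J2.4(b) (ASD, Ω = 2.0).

R_n/Ω ≈ 125 kips

E60XX → F_EXX = 60 ksi.
t_e = 0.707 × 0.5 = 0.3535 in.
R_nwl = 0.6 × 60 × 0.3535 × 9 = 114.5 kips (longitudinal, 2 welds).
R_nwt = 0.6 × 60 × 0.3535 × 8 = 101.8 kips (transverse, base value).
(i) R_nwl + R_nwt = 216.3 kips; (ii) 0.85 R_nwl + 1.5 R_nwt = 250.1 kips.
R_n = max = 250.1 kips [governs: (ii)]; R_n/Ω = 125 kips.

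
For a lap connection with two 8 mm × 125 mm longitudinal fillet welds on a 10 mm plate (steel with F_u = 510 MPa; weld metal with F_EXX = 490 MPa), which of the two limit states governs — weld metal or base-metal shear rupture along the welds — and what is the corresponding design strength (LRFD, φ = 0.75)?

t_e = 0.707 × 8 = 5.656 mm; L = 250 mm.
Weld metal: φR_n = 0.75 × 0.6 × 490 × 5.656 × 250 × 10⁻³ = 311.8 kN.
Base metal (shear rupture): φR_n = 0.75 × 0.6 × 510 × 10 × 250 × 10⁻³ = 573.8 kN.
Governing: weld metal.

φR_n ≈ 312 kN (weld metal governs)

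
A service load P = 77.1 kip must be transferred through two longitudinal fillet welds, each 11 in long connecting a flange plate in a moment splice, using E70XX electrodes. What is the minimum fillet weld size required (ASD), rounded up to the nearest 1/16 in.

w = 1/4 in

E70XX → F_EXX = 70 ksi.
Total weld length L = 22 in.
Required throat t_e = P × Ω / (0.6 F_EXX × L) = 77.1 × 2.0 / (0.6 × 70 × 22) = 0.1669 in.
Required leg w = t_e / 0.707 = 0.236 in → use 1/4 in.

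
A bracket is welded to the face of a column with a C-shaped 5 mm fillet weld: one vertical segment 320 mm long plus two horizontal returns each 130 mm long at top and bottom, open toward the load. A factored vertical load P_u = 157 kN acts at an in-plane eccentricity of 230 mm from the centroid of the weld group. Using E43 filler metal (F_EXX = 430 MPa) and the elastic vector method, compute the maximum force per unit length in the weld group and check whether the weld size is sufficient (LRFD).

f_max ≈ 836 N/mm; NOT adequate

Total weld length L_w = 580 mm. Treat welds as unit-width lines.
Centroid: x̄ = 2×130×65 / 580 = 29.14 mm from the vertical weld.
Polar moment about centroid: J = I_x + I_y = [320³/12 + 2×130×160²] + [320×29.14² + 2(130³/12 + 130×35.86²)] = 10360000 mm³.
Direct shear f_v = P/L_w = 157×10³ / 580 = 270.7 N/mm (vertical).
Torsion M = P·e = 157×10³ × 230 = 36110000 N·mm.
Critical point at (x, y) = (100.9, 160) from centroid. f_tx = M·y/J = 557.7 N/mm; f_ty = M·x/J = 351.6 N/mm.
Resultant f_max = √[f_tx² + (f_v + f_ty)²] = √[557.7² + (270.7 + 351.6)²] = 835.7 N/mm.
Capacity per unit length: φr_n = 0.75 × 0.6 × 430 × (0.707 × 5) = 684 N/mm.
835.7 > 684 → NOT adequate.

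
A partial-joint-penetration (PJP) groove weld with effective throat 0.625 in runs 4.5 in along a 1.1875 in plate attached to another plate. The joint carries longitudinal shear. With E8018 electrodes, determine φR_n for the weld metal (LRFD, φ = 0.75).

E80XX → F_EXX = 80 ksi.
Effective throat (given) t_e = 0.625 in.
A_we = 0.625 × 4.5 = 2.812 in².
F_nw = 0.6 F_EXX = 48 ksi.
φR_n = 0.75 × 48 × 2.812 = 101.2 kip.

φR_n ≈ 101 kip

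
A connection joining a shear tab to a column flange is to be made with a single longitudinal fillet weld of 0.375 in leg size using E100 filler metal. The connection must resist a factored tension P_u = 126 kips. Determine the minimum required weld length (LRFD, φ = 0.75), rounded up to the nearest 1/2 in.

E100XX → F_EXX = 100 ksi.
Throat t_e = 0.707 × 0.375 = 0.2651 in.
φr_n = 0.75 × 0.6 × 100 × 0.2651 = 11.93 kips/in.
L_req = P_u / φr_n = 126 / 11.93 = 10.56 in total.
Round up → use L = 11 in.

L = 11 in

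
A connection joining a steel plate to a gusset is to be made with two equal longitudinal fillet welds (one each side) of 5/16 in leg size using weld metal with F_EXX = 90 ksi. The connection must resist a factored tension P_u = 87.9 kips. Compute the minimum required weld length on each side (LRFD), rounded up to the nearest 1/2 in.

Throat t_e = 0.707 × 0.3125 = 0.2209 in.
φr_n = 0.75 × 0.6 × 90 × 0.2209 = 8.948 kips/in.
L_req = P_u / φr_n = 87.9 / 8.948 = 9.823 in total.
Per side: 9.823 / 2 = 4.912 in.
Round up → use L = 5 in on each side.

L = 5 in on each side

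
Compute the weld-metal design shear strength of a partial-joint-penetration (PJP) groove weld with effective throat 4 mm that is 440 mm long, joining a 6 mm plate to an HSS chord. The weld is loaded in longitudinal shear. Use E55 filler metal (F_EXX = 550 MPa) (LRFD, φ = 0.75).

Effective throat (given) t_e = 4 mm.
A_we = 4 × 440 = 1760 mm².
F_nw = 0.6 F_EXX = 330 MPa.
φR_n = 0.75 × 330 × 1760 × 10⁻³ = 435.6 kN.

φR_n ≈ 436 kN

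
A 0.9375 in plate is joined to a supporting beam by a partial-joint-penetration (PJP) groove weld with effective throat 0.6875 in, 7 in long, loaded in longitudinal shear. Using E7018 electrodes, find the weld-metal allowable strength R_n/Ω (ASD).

R_n/Ω ≈ 101 kips

E70XX → F_EXX = 70 ksi.
Effective throat (given) t_e = 0.6875 in.
A_we = 0.6875 × 7 = 4.812 in².
F_nw = 0.6 F_EXX = 42 ksi.
R_n/Ω = (42 × 4.812) / 2.0 = 101.1 kips.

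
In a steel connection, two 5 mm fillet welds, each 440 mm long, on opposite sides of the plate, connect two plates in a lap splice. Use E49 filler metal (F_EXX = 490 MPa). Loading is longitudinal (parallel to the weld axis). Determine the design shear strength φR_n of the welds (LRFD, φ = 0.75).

Effective throat t_e = 0.707 × 5 = 3.535 mm.
Total length L = 880 mm; A_we = 3.535 × 880 = 3111 mm².
F_nw = 0.6 F_EXX = 0.6 × 490 = 294 MPa.
φR_n = 0.75 × 294 × 3111 × 10⁻³ = 685.9 kN.

φR_n ≈ 686 kN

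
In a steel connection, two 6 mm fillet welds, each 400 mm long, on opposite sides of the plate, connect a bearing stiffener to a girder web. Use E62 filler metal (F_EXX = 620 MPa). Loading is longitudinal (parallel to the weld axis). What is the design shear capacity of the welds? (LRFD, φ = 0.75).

Effective throat t_e = 0.707 × 6 = 4.242 mm.
Total length L = 800 mm; A_we = 4.242 × 800 = 3394 mm².
F_nw = 0.6 F_EXX = 0.6 × 620 = 372 MPa.
φR_n = 0.75 × 372 × 3394 × 10⁻³ = 946.8 kN.

φR_n ≈ 947 kN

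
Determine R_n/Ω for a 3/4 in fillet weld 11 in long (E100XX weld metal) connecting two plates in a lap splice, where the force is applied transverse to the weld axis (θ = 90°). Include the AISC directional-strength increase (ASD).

R_n/Ω ≈ 262 kips

E100XX → F_EXX = 100 ksi.
t_e = 0.707 × 0.75 = 0.5302 in; A_we = 0.5302 × 11 = 5.833 in².
Directional factor: 1.0 + 0.5 sin^1.5(90°) = 1.5.
F_nw = 0.6 × 100 × 1.5 = 90 ksi.
R_n/Ω = (90 × 5.833) / 2.0 = 262.5 kips.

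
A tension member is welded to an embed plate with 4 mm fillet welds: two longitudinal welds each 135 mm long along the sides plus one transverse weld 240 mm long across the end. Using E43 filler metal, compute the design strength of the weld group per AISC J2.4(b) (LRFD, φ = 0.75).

φR_n ≈ 323 kN

E43XX → F_EXX = 430 MPa.
t_e = 0.707 × 4 = 2.828 mm.
R_nwl = 0.6 × 430 × 2.828 × 270 × 10⁻³ = 197 kN (longitudinal, 2 welds).
R_nwt = 0.6 × 430 × 2.828 × 240 × 10⁻³ = 175.1 kN (transverse, base value).
(i) R_nwl + R_nwt = 372.1 kN; (ii) 0.85 R_nwl + 1.5 R_nwt = 430.1 kN.
R_n = max = 430.1 kN [governs: (ii)]; φR_n = 322.6 kN.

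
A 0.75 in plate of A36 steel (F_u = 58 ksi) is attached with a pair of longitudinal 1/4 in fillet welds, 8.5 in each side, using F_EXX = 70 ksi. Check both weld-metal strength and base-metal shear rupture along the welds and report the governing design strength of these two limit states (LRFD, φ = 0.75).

t_e = 0.707 × 0.25 = 0.1767 in; L = 17 in.
Weld metal: φR_n = 0.75 × 0.6 × 70 × 0.1767 × 17 = 94.65 kip.
Base metal (shear rupture): φR_n = 0.75 × 0.6 × 58 × 0.75 × 17 = 332.8 kip.
Governing: weld metal.

φR_n ≈ 94.6 kip (weld metal governs)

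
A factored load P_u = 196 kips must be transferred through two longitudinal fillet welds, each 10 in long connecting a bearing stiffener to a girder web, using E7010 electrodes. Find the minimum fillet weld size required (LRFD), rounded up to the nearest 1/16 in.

E70XX → F_EXX = 70 ksi.
Total weld length L = 20 in.
Required throat t_e = P_u / (φ × 0.6 F_EXX × L) = 196 / (0.75 × 0.6 × 70 × 20) = 0.3111 in.
Required leg w = t_e / 0.707 = 0.44 in → use 1/2 in.

w = 1/2 in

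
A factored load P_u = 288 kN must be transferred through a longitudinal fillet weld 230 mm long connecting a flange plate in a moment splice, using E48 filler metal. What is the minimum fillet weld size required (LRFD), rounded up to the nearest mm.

w = 9 mm

E48XX → F_EXX = 480 MPa.
Total weld length L = 230 mm.
Required throat t_e = P_u / (φ × 0.6 F_EXX × L) = 288 / (0.75 × 0.6 × 480 × 230 × 10⁻³) = 5.797 mm.
Required leg w = t_e / 0.707 = 8.2 mm → use 9 mm.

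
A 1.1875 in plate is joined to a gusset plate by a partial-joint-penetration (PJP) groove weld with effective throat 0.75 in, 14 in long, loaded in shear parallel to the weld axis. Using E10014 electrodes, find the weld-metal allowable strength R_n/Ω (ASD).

R_n/Ω ≈ 315 kip

E100XX → F_EXX = 100 ksi.
Effective throat (given) t_e = 0.75 in.
A_we = 0.75 × 14 = 10.5 in².
F_nw = 0.6 F_EXX = 60 ksi.
R_n/Ω = (60 × 10.5) / 2.0 = 315 kip.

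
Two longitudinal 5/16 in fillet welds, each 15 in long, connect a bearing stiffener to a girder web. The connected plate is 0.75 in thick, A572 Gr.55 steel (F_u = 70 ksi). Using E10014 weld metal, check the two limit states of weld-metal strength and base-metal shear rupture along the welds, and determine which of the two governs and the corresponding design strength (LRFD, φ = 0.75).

φR_n ≈ 298 kip (weld metal governs)

E100XX → F_EXX = 100 ksi.
t_e = 0.707 × 0.3125 = 0.2209 in; L = 30 in.
Weld metal: φR_n = 0.75 × 0.6 × 100 × 0.2209 × 30 = 298.3 kip.
Base metal (shear rupture): φR_n = 0.75 × 0.6 × 70 × 0.75 × 30 = 708.8 kip.
Governing: weld metal.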